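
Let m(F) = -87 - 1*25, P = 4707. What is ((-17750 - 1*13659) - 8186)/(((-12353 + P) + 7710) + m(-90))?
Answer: 39595/48 ≈ 824.90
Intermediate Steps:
m(F) = -112 (m(F) = -87 - 25 = -112)
((-17750 - 1*13659) - 8186)/(((-12353 + P) + 7710) + m(-90)) = ((-17750 - 1*13659) - 8186)/(((-12353 + 4707) + 7710) - 112) = ((-17750 - 13659) - 8186)/((-7646 + 7710) - 112) = (-31409 - 8186)/(64 - 112) = -39595/(-48) = -39595*(-1/48) = 39595/48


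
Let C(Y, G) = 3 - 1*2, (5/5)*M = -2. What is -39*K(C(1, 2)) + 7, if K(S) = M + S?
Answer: 46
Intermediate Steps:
M = -2
C(Y, G) = 1 (C(Y, G) = 3 - 2 = 1)
K(S) = -2 + S
-39*K(C(1, 2)) + 7 = -39*(-2 + 1) + 7 = -39*(-1) + 7 = 39 + 7 = 46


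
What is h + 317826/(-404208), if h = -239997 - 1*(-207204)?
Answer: -736417265/22456 ≈ -32794.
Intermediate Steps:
h = -32793 (h = -239997 + 207204 = -32793)
h + 317826/(-404208) = -32793 + 317826/(-404208) = -32793 + 317826*(-1/404208) = -32793 - 17657/22456 = -736417265/22456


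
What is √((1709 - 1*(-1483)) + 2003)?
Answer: √5195 ≈ 72.076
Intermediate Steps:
√((1709 - 1*(-1483)) + 2003) = √((1709 + 1483) + 2003) = √(3192 + 2003) = √5195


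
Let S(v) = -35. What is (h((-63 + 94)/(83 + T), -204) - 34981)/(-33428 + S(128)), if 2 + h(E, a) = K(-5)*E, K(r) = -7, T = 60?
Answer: 5002786/4785209 ≈ 1.0455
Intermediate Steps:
h(E, a) = -2 - 7*E
(h((-63 + 94)/(83 + T), -204) - 34981)/(-33428 + S(128)) = ((-2 - 7*(-63 + 94)/(83 + 60)) - 34981)/(-33428 - 35) = ((-2 - 217/143) - 34981)/(-33463) = ((-2 - 217/143) - 34981)*(-1/33463) = (-503/143 - 34981)*(-1/33463) = -5002786/143*(-1/33463) = 5002786/4785209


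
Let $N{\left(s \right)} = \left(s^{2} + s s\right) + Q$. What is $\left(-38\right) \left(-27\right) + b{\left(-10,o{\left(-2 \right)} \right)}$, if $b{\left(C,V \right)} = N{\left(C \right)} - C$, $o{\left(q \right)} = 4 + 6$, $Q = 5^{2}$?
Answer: $1261$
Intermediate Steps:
$Q = 25$
$o{\left(q \right)} = 10$
$N{\left(s \right)} = 25 + 2 s^{2}$ ($N{\left(s \right)} = \left(s^{2} + s s\right) + 25 = \left(s^{2} + s^{2}\right) + 25 = 2 s^{2} + 25 = 25 + 2 s^{2}$)
$b{\left(C,V \right)} = 25 - C + 2 C^{2}$ ($b{\left(C,V \right)} = \left(25 + 2 C^{2}\right) - C = 25 - C + 2 C^{2}$)
$\left(-38\right) \left(-27\right) + b{\left(-10,o{\left(-2 \right)} \right)} = \left(-38\right) \left(-27\right) + \left(25 - -10 + 2 \left(-10\right)^{2}\right) = 1026 + \left(25 + 10 + 2 \cdot 100\right) = 1026 + \left(25 + 10 + 200\right) = 1026 + 235 = 1261$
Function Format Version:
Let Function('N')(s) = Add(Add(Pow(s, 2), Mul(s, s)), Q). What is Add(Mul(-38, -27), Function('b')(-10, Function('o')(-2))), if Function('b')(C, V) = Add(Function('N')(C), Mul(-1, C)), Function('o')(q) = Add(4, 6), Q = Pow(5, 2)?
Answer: 1261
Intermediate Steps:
Q = 25
Function('o')(q) = 10
Function('N')(s) = Add(25, Mul(2, Pow(s, 2))) (Function('N')(s) = Add(Add(Pow(s, 2), Mul(s, s)), 25) = Add(Add(Pow(s, 2), Pow(s, 2)), 25) = Add(Mul(2, Pow(s, 2)), 25) = Add(25, Mul(2, Pow(s, 2))))
Function('b')(C, V) = Add(25, Mul(-1, C), Mul(2, Pow(C, 2))) (Function('b')(C, V) = Add(Add(25, Mul(2, Pow(C, 2))), Mul(-1, C)) = Add(25, Mul(-1, C), Mul(2, Pow(C, 2))))
Add(Mul(-38, -27), Function('b')(-10, Function('o')(-2))) = Add(Mul(-38, -27), Add(25, Mul(-1, -10), Mul(2, Pow(-10, 2)))) = Add(1026, Add(25, 10, Mul(2, 100))) = Add(1026, Add(25, 10, 200)) = Add(1026, 235) = 1261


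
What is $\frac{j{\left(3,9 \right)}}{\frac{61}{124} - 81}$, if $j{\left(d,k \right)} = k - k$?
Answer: $0$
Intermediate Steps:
$j{\left(d,k \right)} = 0$
$\frac{j{\left(3,9 \right)}}{\frac{61}{124} - 81} = \frac{1}{\frac{61}{124} - 81} \cdot 0 = \frac{1}{- \frac{9983}{124}} \cdot 0 = \left(- \frac{124}{9983}\right) 0 = 0$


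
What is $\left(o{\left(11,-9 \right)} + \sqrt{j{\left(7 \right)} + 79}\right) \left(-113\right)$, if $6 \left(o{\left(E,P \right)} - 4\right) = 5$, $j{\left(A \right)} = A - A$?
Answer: $- \frac{3277}{6} - 113 \sqrt{79} \approx -1550.5$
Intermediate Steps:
$j{\left(A \right)} = 0$
$o{\left(E,P \right)} = \frac{29}{6}$ ($o{\left(E,P \right)} = 4 + \frac{1}{6} \cdot 5 = 4 + \frac{5}{6} = \frac{29}{6}$)
$\left(o{\left(11,-9 \right)} + \sqrt{j{\left(7 \right)} + 79}\right) \left(-113\right) = \left(\frac{29}{6} + \sqrt{0 + 79}\right) \left(-113\right) = \left(\frac{29}{6} + \sqrt{79}\right) \left(-113\right) = - \frac{3277}{6} - 113 \sqrt{79}$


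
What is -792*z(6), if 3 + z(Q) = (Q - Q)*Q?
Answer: 2376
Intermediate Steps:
z(Q) = -3 (z(Q) = -3 + (Q - Q)*Q = -3 + 0*Q = -3 + 0 = -3)
-792*z(6) = -792*(-3) = 2376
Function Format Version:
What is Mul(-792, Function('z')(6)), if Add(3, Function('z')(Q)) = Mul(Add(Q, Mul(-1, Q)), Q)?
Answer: 2376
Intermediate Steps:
Function('z')(Q) = -3 (Function('z')(Q) = Add(-3, Mul(Add(Q, Mul(-1, Q)), Q)) = Add(-3, Mul(0, Q)) = Add(-3, 0) = -3)
Mul(-792, Function('z')(6)) = Mul(-792, -3) = 2376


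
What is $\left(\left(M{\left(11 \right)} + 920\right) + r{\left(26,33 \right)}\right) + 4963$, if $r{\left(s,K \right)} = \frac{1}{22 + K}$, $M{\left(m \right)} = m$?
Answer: $\frac{324171}{55} \approx 5894.0$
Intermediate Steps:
$\left(\left(M{\left(11 \right)} + 920\right) + r{\left(26,33 \right)}\right) + 4963 = \left(\left(11 + 920\right) + \frac{1}{22 + 33}\right) + 4963 = \left(931 + \frac{1}{55}\right) + 4963 = \frac{51206}{55} + 4963 = \frac{324171}{55}$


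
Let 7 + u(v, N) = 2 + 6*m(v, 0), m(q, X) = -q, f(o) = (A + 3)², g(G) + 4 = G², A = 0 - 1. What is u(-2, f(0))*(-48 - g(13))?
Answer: -1491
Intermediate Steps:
A = -1
g(G) = -4 + G²
f(o) = 4 (f(o) = (-1 + 3)² = 2² = 4)
u(v, N) = -5 - 6*v (u(v, N) = -7 + (2 + 6*(-v)) = -7 + (2 - 6*v) = -5 - 6*v)
u(-2, f(0))*(-48 - g(13)) = (-5 - 6*(-2))*(-48 - (-4 + 13²)) = (-5 + 12)*(-48 - (-4 + 169)) = 7*(-48 - 1*165) = 7*(-48 - 165) = 7*(-213) = -1491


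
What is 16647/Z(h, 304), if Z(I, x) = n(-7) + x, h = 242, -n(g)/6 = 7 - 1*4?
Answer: 16647/286 ≈ 58.206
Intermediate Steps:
n(g) = -18 (n(g) = -6*(7 - 1*4) = -6*(7 - 4) = -6*3 = -18)
Z(I, x) = -18 + x
16647/Z(h, 304) = 16647/(-18 + 304) = 16647/286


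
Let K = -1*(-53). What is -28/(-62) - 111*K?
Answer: -182359/31 ≈ -5882.5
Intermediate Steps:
K = 53
-28/(-62) - 111*K = -28/(-62) - 111*53 = -28*(-1/62) - 5883 = 14/31 - 5883 = -182359/31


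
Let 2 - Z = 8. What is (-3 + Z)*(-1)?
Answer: 9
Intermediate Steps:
Z = -6 (Z = 2 - 1*8 = 2 - 8 = -6)
(-3 + Z)*(-1) = (-3 - 6)*(-1) = -9*(-1) = 9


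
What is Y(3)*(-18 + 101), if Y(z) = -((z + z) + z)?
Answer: -747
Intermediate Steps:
Y(z) = -3*z (Y(z) = -(2*z + z) = -3*z)
Y(3)*(-18 + 101) = (-3*3)*(-18 + 101) = -9*83 = -747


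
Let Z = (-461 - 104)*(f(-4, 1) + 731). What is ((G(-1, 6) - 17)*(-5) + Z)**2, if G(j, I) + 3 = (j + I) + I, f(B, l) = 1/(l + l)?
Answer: 683110515025/4 ≈ 1.7078e+11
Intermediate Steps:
f(B, l) = 1/(2*l)
Z = -826595/2 (Z = (-461 - 104)*((1/2)/1 + 731) = -565*((1/2)*1 + 731) = -565*(1/2 + 731) = -565*1463/2 = -826595/2 ≈ -4.1330e+5)
G(j, I) = -3 + j + 2*I (G(j, I) = -3 + ((j + I) + I) = -3 + ((I + j) + I) = -3 + (j + 2*I) = -3 + j + 2*I)
((G(-1, 6) - 17)*(-5) + Z)**2 = (((-3 - 1 + 2*6) - 17)*(-5) - 826595/2)**2 = (((-3 - 1 + 12) - 17)*(-5) - 826595/2)**2 = ((8 - 17)*(-5) - 826595/2)**2 = (-9*(-5) - 826595/2)**2 = (45 - 826595/2)**2 = (-826505/2)**2 = 683110515025/4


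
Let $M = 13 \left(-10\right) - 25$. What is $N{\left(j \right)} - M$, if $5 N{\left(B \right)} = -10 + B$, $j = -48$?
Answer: $\frac{717}{5} \approx 143.4$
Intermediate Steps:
$N{\left(B \right)} = -2 + \frac{B}{5}$ ($N{\left(B \right)} = \frac{-10 + B}{5} = -2 + \frac{B}{5}$)
$M = -155$ ($M = -130 - 25 = -155$)
$N{\left(j \right)} - M = \left(-2 + \frac{1}{5} \left(-48\right)\right) - -155 = \left(-2 - \frac{48}{5}\right) + 155 = - \frac{58}{5} + 155 = \frac{717}{5}$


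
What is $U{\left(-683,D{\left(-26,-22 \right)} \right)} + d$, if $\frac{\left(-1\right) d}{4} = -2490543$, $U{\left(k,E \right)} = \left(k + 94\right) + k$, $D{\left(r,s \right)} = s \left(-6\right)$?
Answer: $9960900$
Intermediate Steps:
$D{\left(r,s \right)} = - 6 s$
$U{\left(k,E \right)} = 94 + 2 k$ ($U{\left(k,E \right)} = \left(94 + k\right) + k = 94 + 2 k$)
$d = 9962172$ ($d = \left(-4\right) \left(-2490543\right) = 9962172$)
$U{\left(-683,D{\left(-26,-22 \right)} \right)} + d = \left(94 + 2 \left(-683\right)\right) + 9962172 = \left(94 - 1366\right) + 9962172 = -1272 + 9962172 = 9960900$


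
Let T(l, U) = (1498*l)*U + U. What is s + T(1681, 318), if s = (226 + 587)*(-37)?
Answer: 800738121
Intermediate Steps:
s = -30081 (s = 813*(-37) = -30081)
T(l, U) = U + 1498*U*l (T(l, U) = 1498*U*l + U = U + 1498*U*l)
s + T(1681, 318) = -30081 + 318*(1 + 1498*1681) = -30081 + 318*(1 + 2518138) = -30081 + 318*2518139 = -30081 + 800768202 = 800738121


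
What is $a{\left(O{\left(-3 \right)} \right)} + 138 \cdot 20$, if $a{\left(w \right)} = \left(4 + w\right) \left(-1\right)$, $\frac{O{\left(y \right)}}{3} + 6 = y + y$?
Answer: $2792$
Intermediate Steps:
$O{\left(y \right)} = -18 + 6 y$ ($O{\left(y \right)} = -18 + 3 \left(y + y\right) = -18 + 3 \cdot 2 y = -18 + 6 y$)
$a{\left(w \right)} = -4 - w$
$a{\left(O{\left(-3 \right)} \right)} + 138 \cdot 20 = \left(-4 - \left(-18 + 6 \left(-3\right)\right)\right) + 138 \cdot 20 = \left(-4 - \left(-18 - 18\right)\right) + 2760 = \left(-4 - -36\right) + 2760 = \left(-4 + 36\right) + 2760 = 32 + 2760 = 2792$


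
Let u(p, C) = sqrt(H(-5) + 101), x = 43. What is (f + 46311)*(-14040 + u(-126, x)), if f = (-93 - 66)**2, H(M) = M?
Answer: -1005151680 + 286368*sqrt(6) ≈ -1.0044e+9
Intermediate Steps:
f = 25281 (f = (-159)**2 = 25281)
u(p, C) = 4*sqrt(6) (u(p, C) = sqrt(-5 + 101) = sqrt(96) = 4*sqrt(6))
(f + 46311)*(-14040 + u(-126, x)) = (25281 + 46311)*(-14040 + 4*sqrt(6)) = 71592*(-14040 + 4*sqrt(6)) = -1005151680 + 286368*sqrt(6)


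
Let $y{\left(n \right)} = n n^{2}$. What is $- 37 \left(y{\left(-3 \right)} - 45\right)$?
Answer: $2664$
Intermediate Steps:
$y{\left(n \right)} = n^{3}$
$- 37 \left(y{\left(-3 \right)} - 45\right) = - 37 \left(\left(-3\right)^{3} - 45\right) = - 37 \left(-27 - 45\right) = \left(-37\right) \left(-72\right) = 2664$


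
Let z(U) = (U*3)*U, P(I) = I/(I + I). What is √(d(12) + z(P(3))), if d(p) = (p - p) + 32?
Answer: √131/2 ≈ 5.7228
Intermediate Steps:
P(I) = ½ (P(I) = I/((2*I)) = I*(1/(2*I)) = ½)
d(p) = 32 (d(p) = 0 + 32 = 32)
z(U) = 3*U² (z(U) = (3*U)*U = 3*U²)
√(d(12) + z(P(3))) = √(32 + 3*(½)²) = √(32 + 3*(¼)) = √(32 + ¾) = √(131/4) = √131/2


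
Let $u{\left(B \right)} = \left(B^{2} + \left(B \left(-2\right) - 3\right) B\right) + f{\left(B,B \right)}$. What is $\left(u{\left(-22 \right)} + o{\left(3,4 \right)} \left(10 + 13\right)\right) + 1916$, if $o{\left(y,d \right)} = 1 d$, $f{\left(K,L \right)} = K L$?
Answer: $2074$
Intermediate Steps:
$o{\left(y,d \right)} = d$
$u{\left(B \right)} = 2 B^{2} + B \left(-3 - 2 B\right)$ ($u{\left(B \right)} = \left(B^{2} + \left(B \left(-2\right) - 3\right) B\right) + B B = \left(B^{2} + \left(- 2 B - 3\right) B\right) + B^{2} = \left(B^{2} + \left(-3 - 2 B\right) B\right) + B^{2} = \left(B^{2} + B \left(-3 - 2 B\right)\right) + B^{2} = 2 B^{2} + B \left(-3 - 2 B\right)$)
$\left(u{\left(-22 \right)} + o{\left(3,4 \right)} \left(10 + 13\right)\right) + 1916 = \left(\left(-3\right) \left(-22\right) + 4 \left(10 + 13\right)\right) + 1916 = \left(66 + 4 \cdot 23\right) + 1916 = \left(66 + 92\right) + 1916 = 158 + 1916 = 2074$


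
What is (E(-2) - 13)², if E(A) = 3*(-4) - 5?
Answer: 900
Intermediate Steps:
E(A) = -17 (E(A) = -12 - 5 = -17)
(E(-2) - 13)² = (-17 - 13)² = (-30)² = 900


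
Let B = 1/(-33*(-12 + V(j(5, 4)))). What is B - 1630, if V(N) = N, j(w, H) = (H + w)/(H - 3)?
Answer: -161369/99 ≈ -1630.0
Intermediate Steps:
j(w, H) = (H + w)/(-3 + H)
B = 1/99 (B = 1/(-33*(-12 + (4 + 5)/(-3 + 4))) = 1/(-33*(-12 + 9/1)) = 1/(-33*(-12 + 1*9)) = 1/(-33*(-12 + 9)) = 1/(-33*(-3)) = 1/99 ≈ 0.010101)
B - 1630 = 1/99 - 1630 = -161369/99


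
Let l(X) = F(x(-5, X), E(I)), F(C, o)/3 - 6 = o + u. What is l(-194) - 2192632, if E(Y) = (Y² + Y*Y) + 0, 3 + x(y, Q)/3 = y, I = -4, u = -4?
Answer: -2192530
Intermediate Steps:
x(y, Q) = -9 + 3*y
E(Y) = 2*Y² (E(Y) = (Y² + Y²) + 0 = 2*Y² + 0 = 2*Y²)
F(C, o) = 6 + 3*o (F(C, o) = 18 + 3*(o - 4) = 18 + 3*(-4 + o) = 18 + (-12 + 3*o) = 6 + 3*o)
l(X) = 102 (l(X) = 6 + 3*(2*(-4)²) = 6 + 3*(2*16) = 6 + 3*32 = 6 + 96 = 102)
l(-194) - 2192632 = 102 - 2192632 = -2192530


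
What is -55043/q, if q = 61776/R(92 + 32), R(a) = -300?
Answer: 1376075/5148 ≈ 267.30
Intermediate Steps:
q = -5148/25 (q = 61776/(-300) = 61776*(-1/300) = -5148/25 ≈ -205.92)
-55043/q = -55043/(-5148/25) = -55043*(-25/5148) = 1376075/5148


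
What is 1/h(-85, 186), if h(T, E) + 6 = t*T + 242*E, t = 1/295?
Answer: 59/2655337 ≈ 2.2219e-5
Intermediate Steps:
t = 1/295 ≈ 0.0033898
h(T, E) = -6 + 242*E + T/295 (h(T, E) = -6 + (T/295 + 242*E) = -6 + (242*E + T/295) = -6 + 242*E + T/295)
1/h(-85, 186) = 1/(-6 + 242*186 + (1/295)*(-85)) = 1/(-6 + 45012 - 17/59) = 1/(2655337/59) = 59/2655337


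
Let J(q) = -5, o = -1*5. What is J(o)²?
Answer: 25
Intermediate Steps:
o = -5
J(o)² = (-5)² = 25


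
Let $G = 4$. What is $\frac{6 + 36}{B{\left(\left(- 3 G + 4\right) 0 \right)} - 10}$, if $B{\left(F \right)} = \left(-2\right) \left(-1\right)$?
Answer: $- \frac{21}{4} \approx -5.25$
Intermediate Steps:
$B{\left(F \right)} = 2$
$\frac{6 + 36}{B{\left(\left(- 3 G + 4\right) 0 \right)} - 10} = \frac{6 + 36}{2 - 10} = \frac{1}{-8} \cdot 42 = \left(- \frac{1}{8}\right) 42 = - \frac{21}{4}$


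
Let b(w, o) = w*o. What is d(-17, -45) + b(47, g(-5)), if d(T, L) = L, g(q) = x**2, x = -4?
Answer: 707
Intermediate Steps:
g(q) = 16 (g(q) = (-4)**2 = 16)
b(w, o) = o*w
d(-17, -45) + b(47, g(-5)) = -45 + 16*47 = -45 + 752 = 707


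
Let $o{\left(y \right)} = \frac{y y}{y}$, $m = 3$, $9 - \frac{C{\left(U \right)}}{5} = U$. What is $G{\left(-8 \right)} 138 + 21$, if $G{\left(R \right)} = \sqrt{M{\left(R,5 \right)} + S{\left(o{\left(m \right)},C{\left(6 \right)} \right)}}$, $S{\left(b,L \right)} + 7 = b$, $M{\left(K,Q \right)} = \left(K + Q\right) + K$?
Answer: $21 + 138 i \sqrt{15} \approx 21.0 + 534.47 i$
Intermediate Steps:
$C{\left(U \right)} = 45 - 5 U$
$o{\left(y \right)} = y$ ($o{\left(y \right)} = \frac{y^{2}}{y} = y$)
$M{\left(K,Q \right)} = Q + 2 K$
$S{\left(b,L \right)} = -7 + b$
$G{\left(R \right)} = \sqrt{1 + 2 R}$ ($G{\left(R \right)} = \sqrt{\left(5 + 2 R\right) + \left(-7 + 3\right)} = \sqrt{\left(5 + 2 R\right) - 4} = \sqrt{1 + 2 R}$)
$G{\left(-8 \right)} 138 + 21 = \sqrt{1 + 2 \left(-8\right)} 138 + 21 = \sqrt{1 - 16} \cdot 138 + 21 = \sqrt{-15} \cdot 138 + 21 = i \sqrt{15} \cdot 138 + 21 = 138 i \sqrt{15} + 21 = 21 + 138 i \sqrt{15}$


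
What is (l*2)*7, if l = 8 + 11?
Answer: 266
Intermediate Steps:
l = 19
(l*2)*7 = (19*2)*7 = 38*7 = 266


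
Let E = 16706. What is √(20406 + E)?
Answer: 2*√9278 ≈ 192.64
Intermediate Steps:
√(20406 + E) = √(20406 + 16706) = √37112 = 2*√9278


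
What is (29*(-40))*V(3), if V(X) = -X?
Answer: 3480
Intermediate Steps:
(29*(-40))*V(3) = (29*(-40))*(-1*3) = -1160*(-3) = 3480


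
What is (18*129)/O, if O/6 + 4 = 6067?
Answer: 3/47 ≈ 0.063830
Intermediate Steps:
O = 36378 (O = -24 + 6*6067 = -24 + 36402 = 36378)
(18*129)/O = (18*129)/36378 = 2322*(1/36378) = 3/47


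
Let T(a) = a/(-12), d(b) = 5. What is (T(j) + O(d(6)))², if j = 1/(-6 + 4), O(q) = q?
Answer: 14641/576 ≈ 25.418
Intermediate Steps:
j = -½ (j = 1/(-2) = -½ ≈ -0.50000)
T(a) = -a/12 (T(a) = a*(-1/12) = -a/12)
(T(j) + O(d(6)))² = (-1/12*(-½) + 5)² = (1/24 + 5)² = (121/24)² = 14641/576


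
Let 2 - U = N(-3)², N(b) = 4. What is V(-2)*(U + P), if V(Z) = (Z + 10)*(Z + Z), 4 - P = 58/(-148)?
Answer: 11376/37 ≈ 307.46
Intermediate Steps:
P = 325/74 (P = 4 - 58/(-148) = 4 - 58*(-1)/148 = 4 - 1*(-29/74) = 4 + 29/74 = 325/74 ≈ 4.3919)
V(Z) = 2*Z*(10 + Z) (V(Z) = (10 + Z)*(2*Z) = 2*Z*(10 + Z))
U = -14 (U = 2 - 1*4² = 2 - 1*16 = 2 - 16 = -14)
V(-2)*(U + P) = (2*(-2)*(10 - 2))*(-14 + 325/74) = (2*(-2)*8)*(-711/74) = -32*(-711/74) = 11376/37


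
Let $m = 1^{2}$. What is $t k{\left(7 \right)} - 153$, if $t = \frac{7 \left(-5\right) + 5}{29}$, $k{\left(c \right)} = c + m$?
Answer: $- \frac{4677}{29} \approx -161.28$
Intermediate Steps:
$m = 1$
$k{\left(c \right)} = 1 + c$ ($k{\left(c \right)} = c + 1 = 1 + c$)
$t = - \frac{30}{29}$ ($t = \left(-35 + 5\right) \frac{1}{29} = \left(-30\right) \frac{1}{29} = - \frac{30}{29} \approx -1.0345$)
$t k{\left(7 \right)} - 153 = - \frac{30 \left(1 + 7\right)}{29} - 153 = \left(- \frac{30}{29}\right) 8 - 153 = - \frac{240}{29} - 153 = - \frac{4677}{29}$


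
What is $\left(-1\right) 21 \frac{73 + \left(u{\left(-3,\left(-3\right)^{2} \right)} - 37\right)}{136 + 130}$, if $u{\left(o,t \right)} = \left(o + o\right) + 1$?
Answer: $- \frac{93}{38} \approx -2.4474$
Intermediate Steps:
$u{\left(o,t \right)} = 1 + 2 o$ ($u{\left(o,t \right)} = 2 o + 1 = 1 + 2 o$)
$\left(-1\right) 21 \frac{73 + \left(u{\left(-3,\left(-3\right)^{2} \right)} - 37\right)}{136 + 130} = \left(-1\right) 21 \frac{73 + \left(\left(1 + 2 \left(-3\right)\right) - 37\right)}{136 + 130} = - 21 \frac{73 + \left(\left(1 - 6\right) - 37\right)}{266} = - 21 \left(73 - 42\right) \frac{1}{266} = - 21 \cdot 31 \cdot \frac{1}{266} = \left(-21\right) \frac{31}{266} = - \frac{93}{38}$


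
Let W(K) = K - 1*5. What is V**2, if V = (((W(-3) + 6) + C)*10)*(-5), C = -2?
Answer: 40000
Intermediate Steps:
W(K) = -5 + K (W(K) = K - 5 = -5 + K)
V = 200 (V = ((((-5 - 3) + 6) - 2)*10)*(-5) = (((-8 + 6) - 2)*10)*(-5) = ((-2 - 2)*10)*(-5) = -4*10*(-5) = -40*(-5) = 200)
V**2 = 200**2 = 40000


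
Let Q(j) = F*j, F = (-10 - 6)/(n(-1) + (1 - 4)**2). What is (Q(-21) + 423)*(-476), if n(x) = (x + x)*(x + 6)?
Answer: -41412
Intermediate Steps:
n(x) = 2*x*(6 + x) (n(x) = (2*x)*(6 + x) = 2*x*(6 + x))
F = 16 (F = (-10 - 6)/(2*(-1)*(6 - 1) + (1 - 4)**2) = -16/(2*(-1)*5 + (-3)**2) = -16/(-10 + 9) = -16/(-1) = -16*(-1) = 16)
Q(j) = 16*j
(Q(-21) + 423)*(-476) = (16*(-21) + 423)*(-476) = (-336 + 423)*(-476) = 87*(-476) = -41412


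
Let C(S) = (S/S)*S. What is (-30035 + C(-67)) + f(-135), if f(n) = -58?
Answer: -30160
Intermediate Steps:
C(S) = S (C(S) = 1*S = S)
(-30035 + C(-67)) + f(-135) = (-30035 - 67) - 58 = -30102 - 58 = -30160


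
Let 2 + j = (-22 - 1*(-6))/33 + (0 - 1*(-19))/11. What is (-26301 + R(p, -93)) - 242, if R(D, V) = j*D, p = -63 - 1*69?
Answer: -26443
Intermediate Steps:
p = -132 (p = -63 - 69 = -132)
j = -25/33 (j = -2 + ((-22 - 1*(-6))/33 + (0 - 1*(-19))/11) = -2 + ((-22 + 6)*(1/33) + (0 + 19)*(1/11)) = -2 + (-16*1/33 + 19*(1/11)) = -2 + (-16/33 + 19/11) = -2 + 41/33 = -25/33 ≈ -0.75758)
R(D, V) = -25*D/33
(-26301 + R(p, -93)) - 242 = (-26301 - 25/33*(-132)) - 242 = (-26301 + 100) - 242 = -26201 - 242 = -26443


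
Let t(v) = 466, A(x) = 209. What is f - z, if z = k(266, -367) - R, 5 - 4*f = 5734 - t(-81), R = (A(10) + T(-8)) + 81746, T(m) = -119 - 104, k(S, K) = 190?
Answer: 320905/4 ≈ 80226.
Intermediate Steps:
T(m) = -223
R = 81732 (R = (209 - 223) + 81746 = -14 + 81746 = 81732)
f = -5263/4 (f = 5/4 - (5734 - 1*466)/4 = 5/4 - (5734 - 466)/4 = 5/4 - ¼*5268 = 5/4 - 1317 = -5263/4 ≈ -1315.8)
z = -81542 (z = 190 - 1*81732 = 190 - 81732 = -81542)
f - z = -5263/4 - 1*(-81542) = -5263/4 + 81542 = 320905/4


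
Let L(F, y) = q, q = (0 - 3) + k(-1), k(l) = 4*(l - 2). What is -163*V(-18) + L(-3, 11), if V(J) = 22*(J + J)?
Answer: 129081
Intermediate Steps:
k(l) = -8 + 4*l (k(l) = 4*(-2 + l) = -8 + 4*l)
V(J) = 44*J (V(J) = 22*(2*J) = 44*J)
q = -15 (q = (0 - 3) + (-8 + 4*(-1)) = -3 + (-8 - 4) = -3 - 12 = -15)
L(F, y) = -15
-163*V(-18) + L(-3, 11) = -7172*(-18) - 15 = -163*(-792) - 15 = 129096 - 15 = 129081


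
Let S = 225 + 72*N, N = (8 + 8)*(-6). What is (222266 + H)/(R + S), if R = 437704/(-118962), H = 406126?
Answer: -37377384552/397968299 ≈ -93.921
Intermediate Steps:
N = -96 (N = 16*(-6) = -96)
S = -6687 (S = 225 + 72*(-96) = 225 - 6912 = -6687)
R = -218852/59481 (R = 437704*(-1/118962) = -218852/59481 ≈ -3.6794)
(222266 + H)/(R + S) = (222266 + 406126)/(-218852/59481 - 6687) = 628392/(-397968299/59481) = 628392*(-59481/397968299) = -37377384552/397968299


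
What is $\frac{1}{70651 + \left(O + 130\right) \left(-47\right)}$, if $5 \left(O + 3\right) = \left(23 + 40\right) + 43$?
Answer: $\frac{5}{318428} \approx 1.5702 \cdot 10^{-5}$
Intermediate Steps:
$O = \frac{91}{5}$ ($O = -3 + \frac{\left(23 + 40\right) + 43}{5} = -3 + \frac{63 + 43}{5} = -3 + \frac{1}{5} \cdot 106 = -3 + \frac{106}{5} = \frac{91}{5} \approx 18.2$)
$\frac{1}{70651 + \left(O + 130\right) \left(-47\right)} = \frac{1}{70651 + \left(\frac{91}{5} + 130\right) \left(-47\right)} = \frac{1}{70651 + \frac{741}{5} \left(-47\right)} = \frac{1}{70651 - \frac{34827}{5}} = \frac{1}{\frac{318428}{5}} = \frac{5}{318428}$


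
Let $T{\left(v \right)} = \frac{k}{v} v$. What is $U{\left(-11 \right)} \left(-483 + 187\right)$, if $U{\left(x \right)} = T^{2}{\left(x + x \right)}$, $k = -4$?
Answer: $-4736$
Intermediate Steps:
$T{\left(v \right)} = -4$ ($T{\left(v \right)} = - \frac{4}{v} v = -4$)
$U{\left(x \right)} = 16$ ($U{\left(x \right)} = \left(-4\right)^{2} = 16$)
$U{\left(-11 \right)} \left(-483 + 187\right) = 16 \left(-483 + 187\right) = 16 \left(-296\right) = -4736$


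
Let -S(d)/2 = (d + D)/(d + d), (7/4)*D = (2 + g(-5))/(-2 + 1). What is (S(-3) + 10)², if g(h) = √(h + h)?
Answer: 10867/147 - 1448*I*√10/441 ≈ 73.925 - 10.383*I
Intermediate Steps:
g(h) = √2*√h (g(h) = √(2*h) = √2*√h)
D = -8/7 - 4*I*√10/7 (D = 4*((2 + √2*√(-5))/(-2 + 1))/7 = 4*((2 + √2*(I*√5))/(-1))/7 = 4*((2 + I*√10)*(-1))/7 = 4*(-2 - I*√10)/7 = -8/7 - 4*I*√10/7 ≈ -1.1429 - 1.807*I)
S(d) = -(-8/7 + d - 4*I*√10/7)/d (S(d) = -2*(d + (-8/7 - 4*I*√10/7))/(d + d) = -2*(-8/7 + d - 4*I*√10/7)/(2*d) = -2*(-8/7 + d - 4*I*√10/7)*1/(2*d) = -(-8/7 + d - 4*I*√10/7)/d)
(S(-3) + 10)² = ((⅐)*(8 - 7*(-3) + 4*I*√10)/(-3) + 10)² = ((⅐)*(-⅓)*(8 + 21 + 4*I*√10) + 10)² = ((⅐)*(-⅓)*(29 + 4*I*√10) + 10)² = ((-29/21 - 4*I*√10/21) + 10)² = (181/21 - 4*I*√10/21)²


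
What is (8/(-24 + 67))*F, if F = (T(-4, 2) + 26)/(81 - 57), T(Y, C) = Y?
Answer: 22/129 ≈ 0.17054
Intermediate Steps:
F = 11/12 (F = (-4 + 26)/(81 - 57) = 22/24 = 22*(1/24) = 11/12 ≈ 0.91667)
(8/(-24 + 67))*F = (8/(-24 + 67))*(11/12) = (8/43)*(11/12) = 22/129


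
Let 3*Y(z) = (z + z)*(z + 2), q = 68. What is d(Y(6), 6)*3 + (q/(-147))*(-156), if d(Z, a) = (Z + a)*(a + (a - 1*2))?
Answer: 59396/49 ≈ 1212.2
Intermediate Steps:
Y(z) = 2*z*(2 + z)/3 (Y(z) = ((z + z)*(z + 2))/3 = ((2*z)*(2 + z))/3 = (2*z*(2 + z))/3 = 2*z*(2 + z)/3)
d(Z, a) = (-2 + 2*a)*(Z + a) (d(Z, a) = (Z + a)*(a + (a - 2)) = (Z + a)*(a + (-2 + a)) = (Z + a)*(-2 + 2*a) = (-2 + 2*a)*(Z + a))
d(Y(6), 6)*3 + (q/(-147))*(-156) = (-4*6*(2 + 6)/3 - 2*6 + 2*6² + 2*((⅔)*6*(2 + 6))*6)*3 + (68/(-147))*(-156) = (-4*6*8/3 - 12 + 2*36 + 2*((⅔)*6*8)*6)*3 + (68*(-1/147))*(-156) = (-2*32 - 12 + 72 + 2*32*6)*3 - 68/147*(-156) = (-64 - 12 + 72 + 384)*3 + 3536/49 = 380*3 + 3536/49 = 1140 + 3536/49 = 59396/49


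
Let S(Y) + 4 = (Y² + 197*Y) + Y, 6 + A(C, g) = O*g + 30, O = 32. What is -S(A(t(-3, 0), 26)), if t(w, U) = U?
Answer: -902220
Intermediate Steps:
A(C, g) = 24 + 32*g (A(C, g) = -6 + (32*g + 30) = -6 + (30 + 32*g) = 24 + 32*g)
S(Y) = -4 + Y² + 198*Y (S(Y) = -4 + ((Y² + 197*Y) + Y) = -4 + (Y² + 198*Y) = -4 + Y² + 198*Y)
-S(A(t(-3, 0), 26)) = -(-4 + (24 + 32*26)² + 198*(24 + 32*26)) = -(-4 + (24 + 832)² + 198*(24 + 832)) = -(-4 + 856² + 198*856) = -(-4 + 732736 + 169488) = -1*902220 = -902220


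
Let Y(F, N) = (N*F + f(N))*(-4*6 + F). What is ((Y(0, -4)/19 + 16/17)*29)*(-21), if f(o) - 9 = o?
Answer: 1057224/323 ≈ 3273.1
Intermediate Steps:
f(o) = 9 + o
Y(F, N) = (-24 + F)*(9 + N + F*N) (Y(F, N) = (N*F + (9 + N))*(-4*6 + F) = (F*N + (9 + N))*(-24 + F) = (9 + N + F*N)*(-24 + F) = (-24 + F)*(9 + N + F*N))
((Y(0, -4)/19 + 16/17)*29)*(-21) = (((-216 - 24*(-4) + 9*0 - 4*0² - 23*0*(-4))/19 + 16/17)*29)*(-21) = (((-216 + 96 + 0 - 4*0 + 0)*(1/19) + 16*(1/17))*29)*(-21) = (((-216 + 96 + 0 + 0 + 0)*(1/19) + 16/17)*29)*(-21) = ((-120*1/19 + 16/17)*29)*(-21) = ((-120/19 + 16/17)*29)*(-21) = -1736/323*29*(-21) = -50344/323*(-21) = 1057224/323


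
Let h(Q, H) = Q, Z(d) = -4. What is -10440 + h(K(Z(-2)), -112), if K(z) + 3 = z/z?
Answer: -10442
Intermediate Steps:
K(z) = -2 (K(z) = -3 + z/z = -3 + 1 = -2)
-10440 + h(K(Z(-2)), -112) = -10440 - 2 = -10442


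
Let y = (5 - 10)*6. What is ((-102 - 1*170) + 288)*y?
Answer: -480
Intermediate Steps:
y = -30 (y = -5*6 = -30)
((-102 - 1*170) + 288)*y = ((-102 - 1*170) + 288)*(-30) = ((-102 - 170) + 288)*(-30) = (-272 + 288)*(-30) = 16*(-30) = -480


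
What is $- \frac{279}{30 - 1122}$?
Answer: $\frac{93}{364} \approx 0.25549$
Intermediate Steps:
$- \frac{279}{30 - 1122} = - \frac{279}{-1092} = \left(-279\right) \left(- \frac{1}{1092}\right) = \frac{93}{364}$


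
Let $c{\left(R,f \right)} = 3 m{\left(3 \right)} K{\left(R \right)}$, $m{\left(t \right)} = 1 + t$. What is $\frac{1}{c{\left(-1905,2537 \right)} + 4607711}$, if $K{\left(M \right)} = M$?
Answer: $\frac{1}{4584851} \approx 2.1811 \cdot 10^{-7}$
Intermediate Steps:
$c{\left(R,f \right)} = 12 R$ ($c{\left(R,f \right)} = 3 \left(1 + 3\right) R = 3 \cdot 4 R = 12 R$)
$\frac{1}{c{\left(-1905,2537 \right)} + 4607711} = \frac{1}{12 \left(-1905\right) + 4607711} = \frac{1}{-22860 + 4607711} = \frac{1}{4584851}$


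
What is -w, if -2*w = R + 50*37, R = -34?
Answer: 908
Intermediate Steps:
w = -908 (w = -(-34 + 50*37)/2 = -(-34 + 1850)/2 = -1/2*1816 = -908)
-w = -1*(-908) = 908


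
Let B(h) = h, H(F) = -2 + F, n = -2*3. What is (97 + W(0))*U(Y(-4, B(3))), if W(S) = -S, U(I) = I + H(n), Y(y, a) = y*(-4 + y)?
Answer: 2328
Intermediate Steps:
n = -6
U(I) = -8 + I (U(I) = I + (-2 - 6) = I - 8 = -8 + I)
(97 + W(0))*U(Y(-4, B(3))) = (97 - 1*0)*(-8 - 4*(-4 - 4)) = (97 + 0)*(-8 - 4*(-8)) = 97*(-8 + 32) = 97*24 = 2328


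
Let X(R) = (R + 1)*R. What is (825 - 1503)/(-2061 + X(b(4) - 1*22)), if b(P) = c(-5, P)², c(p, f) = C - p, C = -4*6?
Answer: -226/37733 ≈ -0.0059895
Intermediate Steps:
C = -24
c(p, f) = -24 - p
b(P) = 361 (b(P) = (-24 - 1*(-5))² = (-24 + 5)² = (-19)² = 361)
X(R) = R*(1 + R) (X(R) = (1 + R)*R = R*(1 + R))
(825 - 1503)/(-2061 + X(b(4) - 1*22)) = (825 - 1503)/(-2061 + (361 - 1*22)*(1 + (361 - 1*22))) = -678/(-2061 + (361 - 22)*(1 + (361 - 22))) = -678/(-2061 + 339*(1 + 339)) = -678/(-2061 + 339*340) = -678/(-2061 + 115260) = -678/113199 = -678*1/113199 = -226/37733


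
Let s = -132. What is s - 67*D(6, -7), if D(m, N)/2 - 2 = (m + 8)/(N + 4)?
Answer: 676/3 ≈ 225.33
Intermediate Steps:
D(m, N) = 4 + 2*(8 + m)/(4 + N) (D(m, N) = 4 + 2*((m + 8)/(N + 4)) = 4 + 2*((8 + m)/(4 + N)) = 4 + 2*(8 + m)/(4 + N))
s - 67*D(6, -7) = -132 - 134*(16 + 6 + 2*(-7))/(4 - 7) = -132 - 134*(16 + 6 - 14)/(-3) = -132 - 134*(-1)*8/3 = -132 - 67*(-16/3) = -132 + 1072/3 = 676/3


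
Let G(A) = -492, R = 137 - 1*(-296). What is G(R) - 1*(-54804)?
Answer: 54312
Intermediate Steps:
R = 433 (R = 137 + 296 = 433)
G(R) - 1*(-54804) = -492 - 1*(-54804) = -492 + 54804 = 54312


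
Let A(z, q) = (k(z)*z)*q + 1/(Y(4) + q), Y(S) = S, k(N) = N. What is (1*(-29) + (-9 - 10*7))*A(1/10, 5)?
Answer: -87/5 ≈ -17.400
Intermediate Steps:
A(z, q) = 1/(4 + q) + q*z² (A(z, q) = (z*z)*q + 1/(4 + q) = z²*q + 1/(4 + q) = q*z² + 1/(4 + q) = 1/(4 + q) + q*z²)
(1*(-29) + (-9 - 10*7))*A(1/10, 5) = (1*(-29) + (-9 - 10*7))*((1 + 5²*(1/10)² + 4*5*(1/10)²)/(4 + 5)) = (-29 + (-9 - 70))*((1 + 25*(⅒)² + 4*5*(⅒)²)/9) = (-29 - 79)*((1 + 25*(1/100) + 4*5*(1/100))/9) = -12*(1 + ¼ + ⅕) = -12*29/20 = -108*29/180 = -87/5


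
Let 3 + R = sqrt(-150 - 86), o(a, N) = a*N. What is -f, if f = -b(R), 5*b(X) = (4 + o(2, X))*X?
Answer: -466/5 - 16*I*sqrt(59)/5 ≈ -93.2 - 24.58*I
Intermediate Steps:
o(a, N) = N*a
R = -3 + 2*I*sqrt(59) (R = -3 + sqrt(-150 - 86) = -3 + sqrt(-236) = -3 + 2*I*sqrt(59) ≈ -3.0 + 15.362*I)
b(X) = X*(4 + 2*X)/5 (b(X) = ((4 + X*2)*X)/5 = ((4 + 2*X)*X)/5 = (X*(4 + 2*X))/5 = X*(4 + 2*X)/5)
f = -2*(-1 + 2*I*sqrt(59))*(-3 + 2*I*sqrt(59))/5 (f = -2*(-3 + 2*I*sqrt(59))*(2 + (-3 + 2*I*sqrt(59)))/5 = -2*(-3 + 2*I*sqrt(59))*(-1 + 2*I*sqrt(59))/5 = -2*(-1 + 2*I*sqrt(59))*(-3 + 2*I*sqrt(59))/5 ≈ 93.2 + 24.58*I)
-f = -(466/5 + 16*I*sqrt(59)/5) = -466/5 - 16*I*sqrt(59)/5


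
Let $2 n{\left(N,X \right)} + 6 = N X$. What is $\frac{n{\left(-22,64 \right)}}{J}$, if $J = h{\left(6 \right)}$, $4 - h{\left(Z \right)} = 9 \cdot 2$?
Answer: $\frac{101}{2} \approx 50.5$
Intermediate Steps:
$n{\left(N,X \right)} = -3 + \frac{N X}{2}$
$h{\left(Z \right)} = -14$ ($h{\left(Z \right)} = 4 - 9 \cdot 2 = 4 - 18 = -14$)
$J = -14$
$\frac{n{\left(-22,64 \right)}}{J} = \frac{-3 + \frac{1}{2} \left(-22\right) 64}{-14} = \left(-3 - 704\right) \left(- \frac{1}{14}\right) = \left(-707\right) \left(- \frac{1}{14}\right) = \frac{101}{2}$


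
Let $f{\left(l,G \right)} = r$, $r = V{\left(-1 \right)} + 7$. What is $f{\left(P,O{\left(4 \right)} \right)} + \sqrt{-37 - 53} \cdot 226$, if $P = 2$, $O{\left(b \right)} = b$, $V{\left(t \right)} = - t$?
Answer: $8 + 678 i \sqrt{10} \approx 8.0 + 2144.0 i$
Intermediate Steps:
$r = 8$ ($r = \left(-1\right) \left(-1\right) + 7 = 1 + 7 = 8$)
$f{\left(l,G \right)} = 8$
$f{\left(P,O{\left(4 \right)} \right)} + \sqrt{-37 - 53} \cdot 226 = 8 + \sqrt{-37 - 53} \cdot 226 = 8 + \sqrt{-90} \cdot 226 = 8 + 3 i \sqrt{10} \cdot 226 = 8 + 678 i \sqrt{10}$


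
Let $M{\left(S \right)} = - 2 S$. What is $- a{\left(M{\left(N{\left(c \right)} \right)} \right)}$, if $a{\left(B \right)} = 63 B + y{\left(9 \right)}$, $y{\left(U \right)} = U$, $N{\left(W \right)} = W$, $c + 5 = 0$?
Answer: $-639$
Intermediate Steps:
$c = -5$ ($c = -5 + 0 = -5$)
$a{\left(B \right)} = 9 + 63 B$ ($a{\left(B \right)} = 63 B + 9 = 9 + 63 B$)
$- a{\left(M{\left(N{\left(c \right)} \right)} \right)} = - (9 + 63 \left(\left(-2\right) \left(-5\right)\right)) = - (9 + 63 \cdot 10) = - (9 + 630) = \left(-1\right) 639 = -639$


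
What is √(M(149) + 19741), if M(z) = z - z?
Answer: √19741 ≈ 140.50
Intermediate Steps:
M(z) = 0
√(M(149) + 19741) = √(0 + 19741) = √19741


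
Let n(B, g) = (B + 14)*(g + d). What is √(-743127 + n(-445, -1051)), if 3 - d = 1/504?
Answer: 5*I*√82255502/84 ≈ 539.85*I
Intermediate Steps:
d = 1511/504 (d = 3 - 1/504 = 1511/504 ≈ 2.9980)
n(B, g) = (14 + B)*(1511/504 + g) (n(B, g) = (B + 14)*(g + 1511/504) = (14 + B)*(1511/504 + g))
√(-743127 + n(-445, -1051)) = √(-743127 + (1511/36 + 14*(-1051) + (1511/504)*(-445) - 445*(-1051))) = √(-743127 + (1511/36 - 14714 - 672395/504 + 467695)) = √(-743127 + 227651183/504) = √(-146884825/504) = 5*I*√82255502/84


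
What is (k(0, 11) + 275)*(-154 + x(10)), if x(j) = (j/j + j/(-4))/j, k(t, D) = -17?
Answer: -397707/10 ≈ -39771.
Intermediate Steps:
x(j) = (1 - j/4)/j (x(j) = (1 + j*(-¼))/j = (1 - j/4)/j)
(k(0, 11) + 275)*(-154 + x(10)) = (-17 + 275)*(-154 + (¼)*(4 - 1*10)/10) = 258*(-154 + (¼)*(⅒)*(4 - 10)) = 258*(-154 + (¼)*(⅒)*(-6)) = 258*(-154 - 3/20) = 258*(-3083/20) = -397707/10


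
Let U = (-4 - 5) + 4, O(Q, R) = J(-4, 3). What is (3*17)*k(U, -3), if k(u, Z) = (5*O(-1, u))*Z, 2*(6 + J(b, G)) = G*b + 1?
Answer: 17595/2 ≈ 8797.5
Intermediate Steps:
J(b, G) = -11/2 + G*b/2 (J(b, G) = -6 + (G*b + 1)/2 = -6 + (1 + G*b)/2 = -6 + (1/2 + G*b/2) = -11/2 + G*b/2)
O(Q, R) = -23/2 (O(Q, R) = -11/2 + (1/2)*3*(-4) = -11/2 - 6 = -23/2)
U = -5 (U = -9 + 4 = -5)
k(u, Z) = -115*Z/2 (k(u, Z) = (5*(-23/2))*Z = -115*Z/2)
(3*17)*k(U, -3) = (3*17)*(-115/2*(-3)) = 51*(345/2) = 17595/2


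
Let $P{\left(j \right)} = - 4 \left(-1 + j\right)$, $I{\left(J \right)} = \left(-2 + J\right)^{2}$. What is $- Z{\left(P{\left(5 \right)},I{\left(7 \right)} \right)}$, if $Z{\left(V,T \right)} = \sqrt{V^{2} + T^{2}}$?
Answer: $- \sqrt{881} \approx -29.682$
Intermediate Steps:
$P{\left(j \right)} = 4 - 4 j$
$Z{\left(V,T \right)} = \sqrt{T^{2} + V^{2}}$
$- Z{\left(P{\left(5 \right)},I{\left(7 \right)} \right)} = - \sqrt{\left(\left(-2 + 7\right)^{2}\right)^{2} + \left(4 - 20\right)^{2}} = - \sqrt{\left(5^{2}\right)^{2} + \left(4 - 20\right)^{2}} = - \sqrt{25^{2} + \left(-16\right)^{2}} = - \sqrt{625 + 256} = - \sqrt{881}$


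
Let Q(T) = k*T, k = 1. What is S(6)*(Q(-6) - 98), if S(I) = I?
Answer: -624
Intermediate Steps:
Q(T) = T (Q(T) = 1*T = T)
S(6)*(Q(-6) - 98) = 6*(-6 - 98) = 6*(-104) = -624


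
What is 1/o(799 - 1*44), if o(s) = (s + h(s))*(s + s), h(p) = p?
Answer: 1/2280100 ≈ 4.3858e-7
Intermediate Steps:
o(s) = 4*s**2 (o(s) = (s + s)*(s + s) = (2*s)*(2*s) = 4*s**2)
1/o(799 - 1*44) = 1/(4*(799 - 1*44)**2) = 1/(4*(799 - 44)**2) = 1/(4*755**2) = 1/(4*570025) = 1/2280100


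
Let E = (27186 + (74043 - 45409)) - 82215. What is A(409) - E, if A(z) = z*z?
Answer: 193676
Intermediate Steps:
A(z) = z**2
E = -26395 (E = (27186 + 28634) - 82215 = 55820 - 82215 = -26395)
A(409) - E = 409**2 - 1*(-26395) = 167281 + 26395 = 193676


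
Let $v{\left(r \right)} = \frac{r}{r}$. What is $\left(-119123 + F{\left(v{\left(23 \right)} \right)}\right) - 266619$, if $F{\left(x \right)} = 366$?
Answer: $-385376$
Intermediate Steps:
$v{\left(r \right)} = 1$
$\left(-119123 + F{\left(v{\left(23 \right)} \right)}\right) - 266619 = \left(-119123 + 366\right) - 266619 = -118757 - 266619 = -385376$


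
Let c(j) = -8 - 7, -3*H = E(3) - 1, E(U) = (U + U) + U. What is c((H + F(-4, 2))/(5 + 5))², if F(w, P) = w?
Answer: 225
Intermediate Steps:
E(U) = 3*U (E(U) = 2*U + U = 3*U)
H = -8/3 (H = -(3*3 - 1)/3 = -(9 - 1)/3 = -⅓*8 = -8/3 ≈ -2.6667)
c(j) = -15
c((H + F(-4, 2))/(5 + 5))² = (-15)² = 225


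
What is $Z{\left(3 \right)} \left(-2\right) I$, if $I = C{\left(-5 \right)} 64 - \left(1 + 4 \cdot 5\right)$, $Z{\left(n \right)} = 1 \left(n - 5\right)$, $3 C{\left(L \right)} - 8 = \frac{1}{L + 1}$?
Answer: $\frac{1732}{3} \approx 577.33$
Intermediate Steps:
$C{\left(L \right)} = \frac{8}{3} + \frac{1}{3 \left(1 + L\right)}$ ($C{\left(L \right)} = \frac{8}{3} + \frac{1}{3 \left(L + 1\right)} = \frac{8}{3} + \frac{1}{3 \left(1 + L\right)}$)
$Z{\left(n \right)} = -5 + n$ ($Z{\left(n \right)} = 1 \left(-5 + n\right) = -5 + n$)
$I = \frac{433}{3}$ ($I = \frac{9 + 8 \left(-5\right)}{3 \left(1 - 5\right)} 64 - \left(1 + 4 \cdot 5\right) = \frac{9 - 40}{3 \left(-4\right)} 64 - \left(1 + 20\right) = \frac{1}{3} \left(- \frac{1}{4}\right) \left(-31\right) 64 - 21 = \frac{31}{12} \cdot 64 - 21 = \frac{496}{3} - 21 = \frac{433}{3} \approx 144.33$)
$Z{\left(3 \right)} \left(-2\right) I = \left(-5 + 3\right) \left(-2\right) \frac{433}{3} = \left(-2\right) \left(-2\right) \frac{433}{3} = 4 \cdot \frac{433}{3} = \frac{1732}{3}$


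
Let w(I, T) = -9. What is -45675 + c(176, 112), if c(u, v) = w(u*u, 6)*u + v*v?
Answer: -34715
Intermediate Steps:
c(u, v) = v² - 9*u (c(u, v) = -9*u + v*v = -9*u + v² = v² - 9*u)
-45675 + c(176, 112) = -45675 + (112² - 9*176) = -45675 + (12544 - 1584) = -45675 + 10960 = -34715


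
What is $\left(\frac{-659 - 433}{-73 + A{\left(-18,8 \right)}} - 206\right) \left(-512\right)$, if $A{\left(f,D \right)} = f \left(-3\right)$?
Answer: $\frac{1444864}{19} \approx 76046.0$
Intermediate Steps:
$A{\left(f,D \right)} = - 3 f$
$\left(\frac{-659 - 433}{-73 + A{\left(-18,8 \right)}} - 206\right) \left(-512\right) = \left(\frac{-659 - 433}{-73 - -54} - 206\right) \left(-512\right) = \left(- \frac{1092}{-73 + 54} - 206\right) \left(-512\right) = \left(- \frac{1092}{-19} - 206\right) \left(-512\right) = \left(\left(-1092\right) \left(- \frac{1}{19}\right) - 206\right) \left(-512\right) = \left(\frac{1092}{19} - 206\right) \left(-512\right) = \left(- \frac{2822}{19}\right) \left(-512\right) = \frac{1444864}{19}$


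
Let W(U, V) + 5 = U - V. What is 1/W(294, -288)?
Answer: 1/577 ≈ 0.0017331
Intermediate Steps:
W(U, V) = -5 + U - V (W(U, V) = -5 + (U - V) = -5 + U - V)
1/W(294, -288) = 1/(-5 + 294 - 1*(-288)) = 1/(-5 + 294 + 288) = 1/577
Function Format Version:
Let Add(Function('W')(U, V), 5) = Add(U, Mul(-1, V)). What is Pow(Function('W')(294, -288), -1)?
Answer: Rational(1, 577) ≈ 0.0017331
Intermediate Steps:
Function('W')(U, V) = Add(-5, U, Mul(-1, V)) (Function('W')(U, V) = Add(-5, Add(U, Mul(-1, V))) = Add(-5, U, Mul(-1, V)))
Pow(Function('W')(294, -288), -1) = Pow(Add(-5, 294, Mul(-1, -288)), -1) = Pow(Add(-5, 294, 288), -1) = Pow(577, -1) = Rational(1, 577)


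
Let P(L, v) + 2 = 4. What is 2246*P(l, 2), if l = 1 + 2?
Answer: 4492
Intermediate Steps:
l = 3
P(L, v) = 2 (P(L, v) = -2 + 4 = 2)
2246*P(l, 2) = 2246*2 = 4492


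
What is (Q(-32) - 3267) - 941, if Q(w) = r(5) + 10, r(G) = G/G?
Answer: -4197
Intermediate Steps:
r(G) = 1
Q(w) = 11 (Q(w) = 1 + 10 = 11)
(Q(-32) - 3267) - 941 = (11 - 3267) - 941 = -3256 - 941 = -4197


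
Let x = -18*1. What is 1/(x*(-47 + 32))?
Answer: 1/270 ≈ 0.0037037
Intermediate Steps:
x = -18
1/(x*(-47 + 32)) = 1/(-18*(-47 + 32)) = 1/(-18*(-15)) = 1/270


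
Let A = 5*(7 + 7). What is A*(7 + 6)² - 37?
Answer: 11793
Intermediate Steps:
A = 70 (A = 5*14 = 70)
A*(7 + 6)² - 37 = 70*(7 + 6)² - 37 = 70*13² - 37 = 70*169 - 37 = 11830 - 37 = 11793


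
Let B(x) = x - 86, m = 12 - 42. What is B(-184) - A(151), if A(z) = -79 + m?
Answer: -161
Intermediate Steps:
m = -30
B(x) = -86 + x
A(z) = -109 (A(z) = -79 - 30 = -109)
B(-184) - A(151) = (-86 - 184) - 1*(-109) = -270 + 109 = -161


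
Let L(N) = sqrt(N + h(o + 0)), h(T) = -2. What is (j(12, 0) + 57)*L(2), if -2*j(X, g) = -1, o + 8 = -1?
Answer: 0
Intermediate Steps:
o = -9 (o = -8 - 1 = -9)
j(X, g) = 1/2 (j(X, g) = -1/2*(-1) = 1/2)
L(N) = sqrt(-2 + N) (L(N) = sqrt(N - 2) = sqrt(-2 + N))
(j(12, 0) + 57)*L(2) = (1/2 + 57)*sqrt(-2 + 2) = 115*sqrt(0)/2 = (115/2)*0 = 0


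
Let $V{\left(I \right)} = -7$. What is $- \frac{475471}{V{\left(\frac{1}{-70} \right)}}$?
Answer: $\frac{475471}{7} \approx 67924.0$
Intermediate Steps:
$- \frac{475471}{V{\left(\frac{1}{-70} \right)}} = - \frac{475471}{-7} = \left(-475471\right) \left(- \frac{1}{7}\right) = \frac{475471}{7}$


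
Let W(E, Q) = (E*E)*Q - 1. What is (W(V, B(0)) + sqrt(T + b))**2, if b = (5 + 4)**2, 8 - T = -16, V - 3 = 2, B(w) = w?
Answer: (-1 + sqrt(105))**2 ≈ 85.506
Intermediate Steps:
V = 5 (V = 3 + 2 = 5)
T = 24 (T = 8 - 1*(-16) = 8 + 16 = 24)
W(E, Q) = -1 + Q*E**2 (W(E, Q) = E**2*Q - 1 = Q*E**2 - 1 = -1 + Q*E**2)
b = 81 (b = 9**2 = 81)
(W(V, B(0)) + sqrt(T + b))**2 = ((-1 + 0*5**2) + sqrt(24 + 81))**2 = ((-1 + 0*25) + sqrt(105))**2 = ((-1 + 0) + sqrt(105))**2 = (-1 + sqrt(105))**2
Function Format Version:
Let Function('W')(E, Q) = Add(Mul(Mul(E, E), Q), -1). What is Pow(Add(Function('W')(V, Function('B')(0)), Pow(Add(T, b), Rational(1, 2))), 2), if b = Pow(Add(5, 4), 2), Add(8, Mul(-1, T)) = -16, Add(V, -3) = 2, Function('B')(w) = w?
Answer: Pow(Add(-1, Pow(105, Rational(1, 2))), 2) ≈ 85.506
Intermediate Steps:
V = 5 (V = Add(3, 2) = 5)
T = 24 (T = Add(8, Mul(-1, -16)) = Add(8, 16) = 24)
Function('W')(E, Q) = Add(-1, Mul(Q, Pow(E, 2))) (Function('W')(E, Q) = Add(Mul(Pow(E, 2), Q), -1) = Add(Mul(Q, Pow(E, 2)), -1) = Add(-1, Mul(Q, Pow(E, 2))))
b = 81 (b = Pow(9, 2) = 81)
Pow(Add(Function('W')(V, Function('B')(0)), Pow(Add(T, b), Rational(1, 2))), 2) = Pow(Add(Add(-1, Mul(0, Pow(5, 2))), Pow(Add(24, 81), Rational(1, 2))), 2) = Pow(Add(Add(-1, Mul(0, 25)), Pow(105, Rational(1, 2))), 2) = Pow(Add(Add(-1, 0), Pow(105, Rational(1, 2))), 2) = Pow(Add(-1, Pow(105, Rational(1, 2))), 2)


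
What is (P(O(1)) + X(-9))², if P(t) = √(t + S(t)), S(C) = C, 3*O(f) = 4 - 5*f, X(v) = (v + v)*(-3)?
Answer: (162 + I*√6)²/9 ≈ 2915.3 + 88.182*I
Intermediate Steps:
X(v) = -6*v (X(v) = (2*v)*(-3) = -6*v)
O(f) = 4/3 - 5*f/3 (O(f) = (4 - 5*f)/3 = 4/3 - 5*f/3)
P(t) = √2*√t (P(t) = √(t + t) = √(2*t) = √2*√t)
(P(O(1)) + X(-9))² = (√2*√(4/3 - 5/3*1) - 6*(-9))² = (√2*√(4/3 - 5/3) + 54)² = (√2*√(-⅓) + 54)² = (√2*(I*√3/3) + 54)² = (I*√6/3 + 54)² = (54 + I*√6/3)²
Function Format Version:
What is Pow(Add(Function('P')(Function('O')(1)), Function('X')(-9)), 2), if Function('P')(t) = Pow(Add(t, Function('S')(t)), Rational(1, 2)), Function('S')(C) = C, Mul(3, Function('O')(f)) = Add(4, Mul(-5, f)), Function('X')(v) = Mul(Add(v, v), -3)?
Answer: Mul(Rational(1, 9), Pow(Add(162, Mul(I, Pow(6, Rational(1, 2)))), 2)) ≈ Add(2915.3, Mul(88.182, I))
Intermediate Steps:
Function('X')(v) = Mul(-6, v) (Function('X')(v) = Mul(Mul(2, v), -3) = Mul(-6, v))
Function('O')(f) = Add(Rational(4, 3), Mul(Rational(-5, 3), f)) (Function('O')(f) = Mul(Rational(1, 3), Add(4, Mul(-5, f))) = Add(Rational(4, 3), Mul(Rational(-5, 3), f)))
Function('P')(t) = Mul(Pow(2, Rational(1, 2)), Pow(t, Rational(1, 2))) (Function('P')(t) = Pow(Add(t, t), Rational(1, 2)) = Pow(Mul(2, t), Rational(1, 2)) = Mul(Pow(2, Rational(1, 2)), Pow(t, Rational(1, 2))))
Pow(Add(Function('P')(Function('O')(1)), Function('X')(-9)), 2) = Pow(Add(Mul(Pow(2, Rational(1, 2)), Pow(Add(Rational(4, 3), Mul(Rational(-5, 3), 1)), Rational(1, 2))), Mul(-6, -9)), 2) = Pow(Add(Mul(Pow(2, Rational(1, 2)), Pow(Add(Rational(4, 3), Rational(-5, 3)), Rational(1, 2))), 54), 2) = Pow(Add(Mul(Pow(2, Rational(1, 2)), Pow(Rational(-1, 3), Rational(1, 2))), 54), 2) = Pow(Add(Mul(Pow(2, Rational(1, 2)), Mul(Rational(1, 3), I, Pow(3, Rational(1, 2)))), 54), 2) = Pow(Add(Mul(Rational(1, 3), I, Pow(6, Rational(1, 2))), 54), 2) = Pow(Add(54, Mul(Rational(1, 3), I, Pow(6, Rational(1, 2)))), 2)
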